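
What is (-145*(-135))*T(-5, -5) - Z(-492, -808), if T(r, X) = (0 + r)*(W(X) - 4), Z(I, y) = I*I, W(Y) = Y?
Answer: 638811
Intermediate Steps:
Z(I, y) = I²
T(r, X) = r*(-4 + X) (T(r, X) = (0 + r)*(X - 4) = r*(-4 + X))
(-145*(-135))*T(-5, -5) - Z(-492, -808) = (-145*(-135))*(-5*(-4 - 5)) - 1*(-492)² = 19575*(-5*(-9)) - 1*242064 = 19575*45 - 242064 = 880875 - 242064 = 638811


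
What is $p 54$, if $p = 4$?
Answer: $216$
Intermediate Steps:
$p 54 = 4 \cdot 54 = 216$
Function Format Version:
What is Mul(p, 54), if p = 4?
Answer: 216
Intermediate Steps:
Mul(p, 54) = Mul(4, 54) = 216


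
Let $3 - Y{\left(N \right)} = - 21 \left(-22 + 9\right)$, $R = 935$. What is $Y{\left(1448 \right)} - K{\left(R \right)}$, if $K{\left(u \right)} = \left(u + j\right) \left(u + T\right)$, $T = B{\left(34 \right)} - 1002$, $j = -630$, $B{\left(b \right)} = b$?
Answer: $9795$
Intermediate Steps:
$Y{\left(N \right)} = -270$ ($Y{\left(N \right)} = 3 - - 21 \left(-22 + 9\right) = 3 - \left(-21\right) \left(-13\right) = 3 - 273 = -270$)
$T = -968$ ($T = 34 - 1002 = -968$)
$K{\left(u \right)} = \left(-968 + u\right) \left(-630 + u\right)$ ($K{\left(u \right)} = \left(u - 630\right) \left(u - 968\right) = \left(-630 + u\right) \left(-968 + u\right) = \left(-968 + u\right) \left(-630 + u\right)$)
$Y{\left(1448 \right)} - K{\left(R \right)} = -270 - \left(609840 + 935^{2} - 1494130\right) = -270 - \left(609840 + 874225 - 1494130\right) = -270 - -10065 = -270 + 10065 = 9795$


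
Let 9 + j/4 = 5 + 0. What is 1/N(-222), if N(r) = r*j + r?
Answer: 1/3330 ≈ 0.00030030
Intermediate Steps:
j = -16 (j = -36 + 4*(5 + 0) = -36 + 4*5 = -36 + 20 = -16)
N(r) = -15*r (N(r) = r*(-16) + r = -16*r + r = -15*r)
1/N(-222) = 1/(-15*(-222)) = 1/3330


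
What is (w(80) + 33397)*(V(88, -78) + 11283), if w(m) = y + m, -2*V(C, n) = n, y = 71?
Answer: 379830456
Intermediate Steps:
V(C, n) = -n/2
w(m) = 71 + m
(w(80) + 33397)*(V(88, -78) + 11283) = ((71 + 80) + 33397)*(-1/2*(-78) + 11283) = (151 + 33397)*(39 + 11283) = 33548*11322 = 379830456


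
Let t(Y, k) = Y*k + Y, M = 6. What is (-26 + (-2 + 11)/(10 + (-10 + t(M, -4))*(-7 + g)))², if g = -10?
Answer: 1968409/2916 ≈ 675.04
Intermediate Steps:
t(Y, k) = Y + Y*k
(-26 + (-2 + 11)/(10 + (-10 + t(M, -4))*(-7 + g)))² = (-26 + (-2 + 11)/(10 + (-10 + 6*(1 - 4))*(-7 - 10)))² = (-26 + 9/(10 + (-10 + 6*(-3))*(-17)))² = (-26 + 9/(10 + (-10 - 18)*(-17)))² = (-26 + 9/(10 - 28*(-17)))² = (-26 + 9/(10 + 476))² = (-26 + 9/486)² = (-26 + 9*(1/486))² = (-26 + 1/54)² = (-1403/54)² = 1968409/2916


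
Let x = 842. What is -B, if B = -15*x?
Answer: 12630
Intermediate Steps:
B = -12630 (B = -15*842 = -12630)
-B = -1*(-12630) = 12630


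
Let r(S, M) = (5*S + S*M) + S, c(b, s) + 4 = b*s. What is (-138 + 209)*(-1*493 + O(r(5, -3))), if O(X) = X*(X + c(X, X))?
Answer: 216337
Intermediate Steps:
c(b, s) = -4 + b*s
r(S, M) = 6*S + M*S (r(S, M) = (5*S + M*S) + S = 6*S + M*S)
O(X) = X*(-4 + X + X**2) (O(X) = X*(X + (-4 + X*X)) = X*(X + (-4 + X**2)) = X*(-4 + X + X**2))
(-138 + 209)*(-1*493 + O(r(5, -3))) = (-138 + 209)*(-1*493 + (5*(6 - 3))*(-4 + 5*(6 - 3) + (5*(6 - 3))**2)) = 71*(-493 + (5*3)*(-4 + 5*3 + (5*3)**2)) = 71*(-493 + 15*(-4 + 15 + 15**2)) = 71*(-493 + 15*(-4 + 15 + 225)) = 71*(-493 + 15*236) = 71*(-493 + 3540) = 71*3047 = 216337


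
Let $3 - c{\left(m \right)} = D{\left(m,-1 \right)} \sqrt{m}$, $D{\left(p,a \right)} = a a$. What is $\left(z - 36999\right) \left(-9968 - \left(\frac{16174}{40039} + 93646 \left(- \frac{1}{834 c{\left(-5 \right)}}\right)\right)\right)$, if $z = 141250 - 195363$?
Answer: $\frac{5042543918222692}{5565421} - \frac{304724084 i \sqrt{5}}{417} \approx 9.0605 \cdot 10^{8} - 1.634 \cdot 10^{6} i$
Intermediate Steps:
$D{\left(p,a \right)} = a^{2}$
$c{\left(m \right)} = 3 - \sqrt{m}$ ($c{\left(m \right)} = 3 - \left(-1\right)^{2} \sqrt{m} = 3 - 1 \sqrt{m} = 3 - \sqrt{m}$)
$z = -54113$ ($z = 141250 - 195363 = -54113$)
$\left(z - 36999\right) \left(-9968 - \left(\frac{16174}{40039} + 93646 \left(- \frac{1}{834 c{\left(-5 \right)}}\right)\right)\right) = \left(-54113 - 36999\right) \left(-9968 - \left(\frac{16174}{40039} + 93646 \left(- \frac{1}{834 \left(3 - \sqrt{-5}\right)}\right)\right)\right) = - 91112 \left(-9968 - \left(\frac{16174}{40039} + \frac{93646}{\left(3 - i \sqrt{5}\right) \left(-834\right)}\right)\right) = - 91112 \left(-9968 - \left(\frac{16174}{40039} + \frac{93646}{-2502 + 834 i \sqrt{5}}\right)\right) = - 91112 \left(- \frac{399124926}{40039} - \frac{93646}{-2502 + 834 i \sqrt{5}}\right) = \frac{36365070257712}{40039} + \frac{8532274352}{-2502 + 834 i \sqrt{5}}$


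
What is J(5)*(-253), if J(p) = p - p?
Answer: 0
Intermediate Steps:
J(p) = 0
J(5)*(-253) = 0*(-253) = 0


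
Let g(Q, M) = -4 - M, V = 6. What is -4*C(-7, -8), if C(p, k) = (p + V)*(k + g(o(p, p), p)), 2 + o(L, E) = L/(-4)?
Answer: -20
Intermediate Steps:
o(L, E) = -2 - L/4 (o(L, E) = -2 + L/(-4) = -2 + L*(-¼) = -2 - L/4)
C(p, k) = (6 + p)*(-4 + k - p) (C(p, k) = (p + 6)*(k + (-4 - p)) = (6 + p)*(-4 + k - p))
-4*C(-7, -8) = -4*(-24 - 1*(-7)² - 10*(-7) + 6*(-8) - 8*(-7)) = -4*(-24 - 1*49 + 70 - 48 + 56) = -4*(-24 - 49 + 70 - 48 + 56) = -4*5 = -20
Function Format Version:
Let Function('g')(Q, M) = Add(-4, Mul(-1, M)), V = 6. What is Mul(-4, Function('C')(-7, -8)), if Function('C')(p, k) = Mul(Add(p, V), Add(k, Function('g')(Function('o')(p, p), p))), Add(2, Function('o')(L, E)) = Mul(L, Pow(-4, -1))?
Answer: -20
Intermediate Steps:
Function('o')(L, E) = Add(-2, Mul(Rational(-1, 4), L)) (Function('o')(L, E) = Add(-2, Mul(L, Pow(-4, -1))) = Add(-2, Mul(L, Rational(-1, 4))) = Add(-2, Mul(Rational(-1, 4), L)))
Function('C')(p, k) = Mul(Add(6, p), Add(-4, k, Mul(-1, p))) (Function('C')(p, k) = Mul(Add(p, 6), Add(k, Add(-4, Mul(-1, p)))) = Mul(Add(6, p), Add(-4, k, Mul(-1, p))))
Mul(-4, Function('C')(-7, -8)) = Mul(-4, Add(-24, Mul(-1, Pow(-7, 2)), Mul(-10, -7), Mul(6, -8), Mul(-8, -7))) = Mul(-4, Add(-24, Mul(-1, 49), 70, -48, 56)) = Mul(-4, Add(-24, -49, 70, -48, 56)) = Mul(-4, 5) = -20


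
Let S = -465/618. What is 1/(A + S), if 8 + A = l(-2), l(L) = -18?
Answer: -206/5511 ≈ -0.037380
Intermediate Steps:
S = -155/206 (S = -465*1/618 = -155/206 ≈ -0.75243)
A = -26 (A = -8 - 18 = -26)
1/(A + S) = 1/(-26 - 155/206) = 1/(-5511/206) = -206/5511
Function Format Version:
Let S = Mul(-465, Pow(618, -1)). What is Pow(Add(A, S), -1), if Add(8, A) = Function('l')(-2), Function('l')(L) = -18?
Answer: Rational(-206, 5511) ≈ -0.037380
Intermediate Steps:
S = Rational(-155, 206) (S = Mul(-465, Rational(1, 618)) = Rational(-155, 206) ≈ -0.75243)
A = -26 (A = Add(-8, -18) = -26)
Pow(Add(A, S), -1) = Pow(Add(-26, Rational(-155, 206)), -1) = Pow(Rational(-5511, 206), -1) = Rational(-206, 5511)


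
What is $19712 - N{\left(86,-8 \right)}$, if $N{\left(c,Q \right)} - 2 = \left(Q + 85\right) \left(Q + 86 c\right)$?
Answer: $-549166$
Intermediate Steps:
$N{\left(c,Q \right)} = 2 + \left(85 + Q\right) \left(Q + 86 c\right)$ ($N{\left(c,Q \right)} = 2 + \left(Q + 85\right) \left(Q + 86 c\right) = 2 + \left(85 + Q\right) \left(Q + 86 c\right)$)
$19712 - N{\left(86,-8 \right)} = 19712 - \left(2 + \left(-8\right)^{2} + 85 \left(-8\right) + 7310 \cdot 86 + 86 \left(-8\right) 86\right) = 19712 - \left(2 + 64 - 680 + 628660 - 59168\right) = 19712 - 568878 = -549166$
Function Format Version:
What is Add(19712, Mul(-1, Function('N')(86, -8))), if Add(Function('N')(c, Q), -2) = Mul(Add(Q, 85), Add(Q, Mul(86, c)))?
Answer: -549166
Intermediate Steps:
Function('N')(c, Q) = Add(2, Mul(Add(85, Q), Add(Q, Mul(86, c)))) (Function('N')(c, Q) = Add(2, Mul(Add(Q, 85), Add(Q, Mul(86, c)))) = Add(2, Mul(Add(85, Q), Add(Q, Mul(86, c)))))
Add(19712, Mul(-1, Function('N')(86, -8))) = Add(19712, Mul(-1, Add(2, Pow(-8, 2), Mul(85, -8), Mul(7310, 86), Mul(86, -8, 86)))) = Add(19712, Mul(-1, Add(2, 64, -680, 628660, -59168))) = Add(19712, Mul(-1, 568878)) = Add(19712, -568878) = -549166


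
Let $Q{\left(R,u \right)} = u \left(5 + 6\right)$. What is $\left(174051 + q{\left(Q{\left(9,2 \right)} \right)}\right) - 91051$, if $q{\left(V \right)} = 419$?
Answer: $83419$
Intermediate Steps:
$Q{\left(R,u \right)} = 11 u$ ($Q{\left(R,u \right)} = u 11 = 11 u$)
$\left(174051 + q{\left(Q{\left(9,2 \right)} \right)}\right) - 91051 = \left(174051 + 419\right) - 91051 = 174470 - 91051 = 83419$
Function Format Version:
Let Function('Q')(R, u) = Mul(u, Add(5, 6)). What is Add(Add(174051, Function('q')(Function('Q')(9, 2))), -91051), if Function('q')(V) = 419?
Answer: 83419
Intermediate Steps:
Function('Q')(R, u) = Mul(11, u) (Function('Q')(R, u) = Mul(u, 11) = Mul(11, u))
Add(Add(174051, Function('q')(Function('Q')(9, 2))), -91051) = Add(Add(174051, 419), -91051) = Add(174470, -91051) = 83419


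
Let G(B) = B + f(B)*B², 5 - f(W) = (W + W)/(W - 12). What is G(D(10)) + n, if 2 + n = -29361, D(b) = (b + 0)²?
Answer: -21893/11 ≈ -1990.3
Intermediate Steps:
f(W) = 5 - 2*W/(-12 + W) (f(W) = 5 - (W + W)/(W - 12) = 5 - 2*W/(-12 + W))
D(b) = b²
n = -29363 (n = -2 - 29361 = -29363)
G(B) = B + 3*B²*(-20 + B)/(-12 + B) (G(B) = B + (3*(-20 + B)/(-12 + B))*B² = B + 3*B²*(-20 + B)/(-12 + B))
G(D(10)) + n = 10²*(-12 + 10² + 3*10²*(-20 + 10²))/(-12 + 10²) - 29363 = 100*(-12 + 100 + 3*100*(-20 + 100))/(-12 + 100) - 29363 = 100*(-12 + 100 + 3*100*80)/88 - 29363 = 100*(1/88)*(-12 + 100 + 24000) - 29363 = 100*(1/88)*24088 - 29363 = 301100/11 - 29363 = -21893/11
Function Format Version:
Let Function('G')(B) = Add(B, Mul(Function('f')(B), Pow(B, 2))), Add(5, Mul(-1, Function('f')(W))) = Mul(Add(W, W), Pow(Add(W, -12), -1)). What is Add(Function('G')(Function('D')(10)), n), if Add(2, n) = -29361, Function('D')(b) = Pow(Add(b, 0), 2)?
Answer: Rational(-21893, 11) ≈ -1990.3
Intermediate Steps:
Function('f')(W) = Add(5, Mul(-2, W, Pow(Add(-12, W), -1))) (Function('f')(W) = Add(5, Mul(-1, Mul(Add(W, W), Pow(Add(W, -12), -1)))) = Add(5, Mul(-1, Mul(Mul(2, W), Pow(Add(-12, W), -1)))) = Add(5, Mul(-1, Mul(2, W, Pow(Add(-12, W), -1)))) = Add(5, Mul(-2, W, Pow(Add(-12, W), -1))))
Function('D')(b) = Pow(b, 2)
n = -29363 (n = Add(-2, -29361) = -29363)
Function('G')(B) = Add(B, Mul(3, Pow(B, 2), Pow(Add(-12, B), -1), Add(-20, B))) (Function('G')(B) = Add(B, Mul(Mul(3, Pow(Add(-12, B), -1), Add(-20, B)), Pow(B, 2))) = Add(B, Mul(3, Pow(B, 2), Pow(Add(-12, B), -1), Add(-20, B))))
Add(Function('G')(Function('D')(10)), n) = Add(Mul(Pow(10, 2), Pow(Add(-12, Pow(10, 2)), -1), Add(-12, Pow(10, 2), Mul(3, Pow(10, 2), Add(-20, Pow(10, 2))))), -29363) = Add(Mul(100, Pow(Add(-12, 100), -1), Add(-12, 100, Mul(3, 100, Add(-20, 100)))), -29363) = Add(Mul(100, Pow(88, -1), Add(-12, 100, Mul(3, 100, 80))), -29363) = Add(Mul(100, Rational(1, 88), Add(-12, 100, 24000)), -29363) = Add(Mul(100, Rational(1, 88), 24088), -29363) = Add(Rational(301100, 11), -29363) = Rational(-21893, 11)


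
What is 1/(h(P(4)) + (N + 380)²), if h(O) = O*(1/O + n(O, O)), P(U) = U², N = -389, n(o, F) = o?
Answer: 1/338 ≈ 0.0029586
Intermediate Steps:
h(O) = O*(O + 1/O) (h(O) = O*(1/O + O) = O*(O + 1/O))
1/(h(P(4)) + (N + 380)²) = 1/((1 + (4²)²) + (-389 + 380)²) = 1/((1 + 16²) + (-9)²) = 1/((1 + 256) + 81) = 1/(257 + 81) = 1/338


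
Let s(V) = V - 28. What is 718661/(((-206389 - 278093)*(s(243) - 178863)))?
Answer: 718661/86551740336 ≈ 8.3033e-6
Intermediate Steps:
s(V) = -28 + V
718661/(((-206389 - 278093)*(s(243) - 178863))) = 718661/(((-206389 - 278093)*((-28 + 243) - 178863))) = 718661/((-484482*(215 - 178863))) = 718661/((-484482*(-178648))) = 718661/86551740336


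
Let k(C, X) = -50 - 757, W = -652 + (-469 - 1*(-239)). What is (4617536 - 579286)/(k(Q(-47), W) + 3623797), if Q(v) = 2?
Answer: 403825/362299 ≈ 1.1146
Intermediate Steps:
W = -882 (W = -652 + (-469 + 239) = -652 - 230 = -882)
k(C, X) = -807
(4617536 - 579286)/(k(Q(-47), W) + 3623797) = (4617536 - 579286)/(-807 + 3623797) = 4038250/3622990 = 4038250*(1/3622990) = 403825/362299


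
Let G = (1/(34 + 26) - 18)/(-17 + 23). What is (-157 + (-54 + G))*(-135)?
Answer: 231117/8 ≈ 28890.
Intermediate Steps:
G = -1079/360 (G = (1/60 - 18)/6 = (1/60 - 18)*(⅙) = -1079/60*⅙ = -1079/360 ≈ -2.9972)
(-157 + (-54 + G))*(-135) = (-157 + (-54 - 1079/360))*(-135) = (-157 - 20519/360)*(-135) = -77039/360*(-135) = 231117/8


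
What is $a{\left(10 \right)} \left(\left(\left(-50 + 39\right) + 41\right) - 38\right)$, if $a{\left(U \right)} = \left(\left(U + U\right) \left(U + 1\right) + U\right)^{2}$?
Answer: $-423200$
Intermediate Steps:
$a{\left(U \right)} = \left(U + 2 U \left(1 + U\right)\right)^{2}$ ($a{\left(U \right)} = \left(2 U \left(1 + U\right) + U\right)^{2} = \left(U + 2 U \left(1 + U\right)\right)^{2}$)
$a{\left(10 \right)} \left(\left(\left(-50 + 39\right) + 41\right) - 38\right) = 10^{2} \left(3 + 2 \cdot 10\right)^{2} \left(\left(\left(-50 + 39\right) + 41\right) - 38\right) = 100 \left(3 + 20\right)^{2} \left(\left(-11 + 41\right) - 38\right) = 100 \cdot 23^{2} \left(30 - 38\right) = 100 \cdot 529 \left(-8\right) = 52900 \left(-8\right) = -423200$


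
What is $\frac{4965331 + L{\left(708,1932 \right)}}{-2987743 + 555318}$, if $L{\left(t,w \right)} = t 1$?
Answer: $- \frac{4966039}{2432425} \approx -2.0416$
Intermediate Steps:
$L{\left(t,w \right)} = t$
$\frac{4965331 + L{\left(708,1932 \right)}}{-2987743 + 555318} = \frac{4965331 + 708}{-2987743 + 555318} = \frac{4966039}{-2432425} = 4966039 \left(- \frac{1}{2432425}\right) = - \frac{4966039}{2432425}$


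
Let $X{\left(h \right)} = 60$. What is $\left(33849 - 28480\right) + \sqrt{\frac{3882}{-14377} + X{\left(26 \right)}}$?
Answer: $5369 + \frac{\sqrt{12346076226}}{14377} \approx 5376.7$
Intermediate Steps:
$\left(33849 - 28480\right) + \sqrt{\frac{3882}{-14377} + X{\left(26 \right)}} = \left(33849 - 28480\right) + \sqrt{\frac{3882}{-14377} + 60} = 5369 + \sqrt{3882 \left(- \frac{1}{14377}\right) + 60} = 5369 + \sqrt{- \frac{3882}{14377} + 60} = 5369 + \sqrt{\frac{858738}{14377}} = 5369 + \frac{\sqrt{12346076226}}{14377}$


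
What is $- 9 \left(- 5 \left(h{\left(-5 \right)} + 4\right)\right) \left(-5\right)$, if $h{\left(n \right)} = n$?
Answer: $225$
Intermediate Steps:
$- 9 \left(- 5 \left(h{\left(-5 \right)} + 4\right)\right) \left(-5\right) = - 9 \left(- 5 \left(-5 + 4\right)\right) \left(-5\right) = - 9 \left(\left(-5\right) \left(-1\right)\right) \left(-5\right) = \left(-9\right) 5 \left(-5\right) = \left(-45\right) \left(-5\right) = 225$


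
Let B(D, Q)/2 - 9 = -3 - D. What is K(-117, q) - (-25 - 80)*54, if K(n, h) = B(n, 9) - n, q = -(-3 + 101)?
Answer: 6033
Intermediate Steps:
q = -98 (q = -1*98 = -98)
B(D, Q) = 12 - 2*D (B(D, Q) = 18 + 2*(-3 - D) = 18 + (-6 - 2*D) = 12 - 2*D)
K(n, h) = 12 - 3*n (K(n, h) = (12 - 2*n) - n = 12 - 3*n)
K(-117, q) - (-25 - 80)*54 = (12 - 3*(-117)) - (-25 - 80)*54 = (12 + 351) - (-105)*54 = 363 - 1*(-5670) = 363 + 5670 = 6033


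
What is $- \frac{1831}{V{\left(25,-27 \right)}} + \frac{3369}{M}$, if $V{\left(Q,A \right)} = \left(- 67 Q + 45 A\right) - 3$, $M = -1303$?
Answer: $- \frac{7360724}{3769579} \approx -1.9527$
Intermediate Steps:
$V{\left(Q,A \right)} = -3 - 67 Q + 45 A$
$- \frac{1831}{V{\left(25,-27 \right)}} + \frac{3369}{M} = - \frac{1831}{-3 - 1675 + 45 \left(-27\right)} + \frac{3369}{-1303} = - \frac{1831}{-3 - 1675 - 1215} + 3369 \left(- \frac{1}{1303}\right) = - \frac{1831}{-2893} - \frac{3369}{1303} = \left(-1831\right) \left(- \frac{1}{2893}\right) - \frac{3369}{1303} = \frac{1831}{2893} - \frac{3369}{1303} = - \frac{7360724}{3769579}$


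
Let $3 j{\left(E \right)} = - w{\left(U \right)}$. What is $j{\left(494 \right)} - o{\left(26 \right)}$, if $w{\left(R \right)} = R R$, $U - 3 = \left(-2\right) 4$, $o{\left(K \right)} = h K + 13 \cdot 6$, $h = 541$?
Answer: $- \frac{42457}{3} \approx -14152.0$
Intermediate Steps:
$o{\left(K \right)} = 78 + 541 K$ ($o{\left(K \right)} = 541 K + 13 \cdot 6 = 541 K + 78 = 78 + 541 K$)
$U = -5$ ($U = 3 - 8 = -5$)
$w{\left(R \right)} = R^{2}$
$j{\left(E \right)} = - \frac{25}{3}$ ($j{\left(E \right)} = \frac{\left(-1\right) \left(-5\right)^{2}}{3} = \frac{\left(-1\right) 25}{3} = \frac{1}{3} \left(-25\right) = - \frac{25}{3}$)
$j{\left(494 \right)} - o{\left(26 \right)} = - \frac{25}{3} - \left(78 + 541 \cdot 26\right) = - \frac{25}{3} - \left(78 + 14066\right) = - \frac{25}{3} - 14144 = - \frac{42457}{3}$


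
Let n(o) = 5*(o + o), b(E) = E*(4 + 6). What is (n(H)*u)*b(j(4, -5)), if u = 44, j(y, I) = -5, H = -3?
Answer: 66000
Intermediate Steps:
b(E) = 10*E (b(E) = E*10 = 10*E)
n(o) = 10*o (n(o) = 5*(2*o) = 10*o)
(n(H)*u)*b(j(4, -5)) = ((10*(-3))*44)*(10*(-5)) = -30*44*(-50) = -1320*(-50) = 66000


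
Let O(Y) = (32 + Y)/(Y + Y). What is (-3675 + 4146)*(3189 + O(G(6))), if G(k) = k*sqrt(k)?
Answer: 3004509/2 + 628*sqrt(6)/3 ≈ 1.5028e+6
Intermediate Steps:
G(k) = k**(3/2)
O(Y) = (32 + Y)/(2*Y) (O(Y) = (32 + Y)/((2*Y)) = (32 + Y)*(1/(2*Y)) = (32 + Y)/(2*Y))
(-3675 + 4146)*(3189 + O(G(6))) = (-3675 + 4146)*(3189 + (32 + 6**(3/2))/(2*(6**(3/2)))) = 471*(3189 + (32 + 6*sqrt(6))/(2*((6*sqrt(6))))) = 471*(3189 + (sqrt(6)/36)*(32 + 6*sqrt(6))/2) = 471*(3189 + sqrt(6)*(32 + 6*sqrt(6))/72) = 1502019 + 157*sqrt(6)*(32 + 6*sqrt(6))/24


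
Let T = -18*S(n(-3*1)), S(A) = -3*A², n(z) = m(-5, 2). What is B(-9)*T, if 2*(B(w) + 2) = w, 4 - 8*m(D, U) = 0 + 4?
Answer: 0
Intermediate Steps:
m(D, U) = 0 (m(D, U) = ½ - (0 + 4)/8 = ½ - ⅛*4 = ½ - ½ = 0)
B(w) = -2 + w/2
n(z) = 0
T = 0 (T = -(-54)*0² = -(-54)*0 = -18*0 = 0)
B(-9)*T = (-2 + (½)*(-9))*0 = (-2 - 9/2)*0 = -13/2*0 = 0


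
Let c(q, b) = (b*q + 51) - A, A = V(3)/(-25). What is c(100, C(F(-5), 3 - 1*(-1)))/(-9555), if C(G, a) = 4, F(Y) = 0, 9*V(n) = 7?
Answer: -101482/2149875 ≈ -0.047204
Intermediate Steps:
V(n) = 7/9 (V(n) = (⅑)*7 = 7/9)
A = -7/225 (A = (7/9)/(-25) = (7/9)*(-1/25) = -7/225 ≈ -0.031111)
c(q, b) = 11482/225 + b*q (c(q, b) = (b*q + 51) - 1*(-7/225) = (51 + b*q) + 7/225 = 11482/225 + b*q)
c(100, C(F(-5), 3 - 1*(-1)))/(-9555) = (11482/225 + 4*100)/(-9555) = (11482/225 + 400)*(-1/9555) = (101482/225)*(-1/9555) = -101482/2149875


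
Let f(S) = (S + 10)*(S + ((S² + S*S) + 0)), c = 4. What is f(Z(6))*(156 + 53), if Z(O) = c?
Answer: 105336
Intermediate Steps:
Z(O) = 4
f(S) = (10 + S)*(S + 2*S²) (f(S) = (10 + S)*(S + ((S² + S²) + 0)) = (10 + S)*(S + (2*S² + 0)) = (10 + S)*(S + 2*S²))
f(Z(6))*(156 + 53) = (4*(10 + 2*4² + 21*4))*(156 + 53) = (4*(10 + 2*16 + 84))*209 = (4*(10 + 32 + 84))*209 = (4*126)*209 = 504*209 = 105336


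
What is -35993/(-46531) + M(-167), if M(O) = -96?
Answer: -4430983/46531 ≈ -95.226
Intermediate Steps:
-35993/(-46531) + M(-167) = -35993/(-46531) - 96 = -35993*(-1/46531) - 96 = 35993/46531 - 96 = -4430983/46531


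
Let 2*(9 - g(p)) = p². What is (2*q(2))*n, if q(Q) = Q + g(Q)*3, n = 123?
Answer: 5658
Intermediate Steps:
g(p) = 9 - p²/2
q(Q) = 27 + Q - 3*Q²/2 (q(Q) = Q + (9 - Q²/2)*3 = Q + (27 - 3*Q²/2) = 27 + Q - 3*Q²/2)
(2*q(2))*n = (2*(27 + 2 - 3/2*2²))*123 = (2*(27 + 2 - 3/2*4))*123 = (2*(27 + 2 - 6))*123 = (2*23)*123 = 46*123 = 5658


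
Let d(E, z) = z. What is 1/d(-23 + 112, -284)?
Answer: -1/284 ≈ -0.0035211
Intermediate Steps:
1/d(-23 + 112, -284) = 1/(-284) = -1/284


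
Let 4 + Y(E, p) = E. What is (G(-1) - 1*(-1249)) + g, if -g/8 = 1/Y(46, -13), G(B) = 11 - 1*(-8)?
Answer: 26624/21 ≈ 1267.8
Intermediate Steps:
Y(E, p) = -4 + E
G(B) = 19 (G(B) = 11 + 8 = 19)
g = -4/21 (g = -8/(-4 + 46) = -8/42 = -8*1/42 = -4/21 ≈ -0.19048)
(G(-1) - 1*(-1249)) + g = (19 - 1*(-1249)) - 4/21 = (19 + 1249) - 4/21 = 1268 - 4/21 = 26624/21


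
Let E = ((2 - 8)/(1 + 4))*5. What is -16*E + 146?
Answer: 242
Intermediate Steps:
E = -6 (E = -6/5*5 = -6)
-16*E + 146 = -16*(-6) + 146 = 96 + 146 = 242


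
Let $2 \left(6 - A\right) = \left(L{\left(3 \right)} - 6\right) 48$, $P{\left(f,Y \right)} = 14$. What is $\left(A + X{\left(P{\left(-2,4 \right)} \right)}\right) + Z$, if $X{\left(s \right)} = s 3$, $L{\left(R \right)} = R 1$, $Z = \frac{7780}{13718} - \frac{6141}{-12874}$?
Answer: $\frac{10688532899}{88302766} \approx 121.04$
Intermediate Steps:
$Z = \frac{92200979}{88302766}$ ($Z = 7780 \cdot \frac{1}{13718} - - \frac{6141}{12874} = \frac{3890}{6859} + \frac{6141}{12874} = \frac{92200979}{88302766} \approx 1.0441$)
$L{\left(R \right)} = R$
$X{\left(s \right)} = 3 s$
$A = 78$ ($A = 6 - \frac{\left(3 - 6\right) 48}{2} = 6 - \frac{\left(-3\right) 48}{2} = 6 - -72 = 6 + 72 = 78$)
$\left(A + X{\left(P{\left(-2,4 \right)} \right)}\right) + Z = \left(78 + 3 \cdot 14\right) + \frac{92200979}{88302766} = \left(78 + 42\right) + \frac{92200979}{88302766} = 120 + \frac{92200979}{88302766} = \frac{10688532899}{88302766}$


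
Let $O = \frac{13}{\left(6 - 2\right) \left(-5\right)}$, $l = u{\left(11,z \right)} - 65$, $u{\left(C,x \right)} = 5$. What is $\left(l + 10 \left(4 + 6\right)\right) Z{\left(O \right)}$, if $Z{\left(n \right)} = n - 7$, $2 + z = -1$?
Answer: $-306$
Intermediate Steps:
$z = -3$ ($z = -2 - 1 = -3$)
$l = -60$ ($l = 5 - 65 = -60$)
$O = - \frac{13}{20}$ ($O = \frac{13}{4 \left(-5\right)} = \frac{13}{-20} = 13 \left(- \frac{1}{20}\right) = - \frac{13}{20} \approx -0.65$)
$Z{\left(n \right)} = -7 + n$
$\left(l + 10 \left(4 + 6\right)\right) Z{\left(O \right)} = \left(-60 + 10 \left(4 + 6\right)\right) \left(-7 - \frac{13}{20}\right) = \left(-60 + 10 \cdot 10\right) \left(- \frac{153}{20}\right) = \left(-60 + 100\right) \left(- \frac{153}{20}\right) = 40 \left(- \frac{153}{20}\right) = -306$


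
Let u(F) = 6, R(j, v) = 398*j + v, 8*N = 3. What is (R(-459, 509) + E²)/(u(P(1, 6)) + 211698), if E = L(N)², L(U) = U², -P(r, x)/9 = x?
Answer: -3056355763807/3551803736064 ≈ -0.86051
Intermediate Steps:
N = 3/8 (N = (⅛)*3 = 3/8 ≈ 0.37500)
P(r, x) = -9*x
R(j, v) = v + 398*j
E = 81/4096 (E = ((3/8)²)² = (9/64)² = 81/4096 ≈ 0.019775)
(R(-459, 509) + E²)/(u(P(1, 6)) + 211698) = ((509 + 398*(-459)) + (81/4096)²)/(6 + 211698) = ((509 - 182682) + 6561/16777216)/211704 = (-182173 + 6561/16777216)*(1/211704) = -3056355763807/16777216*1/211704 = -3056355763807/3551803736064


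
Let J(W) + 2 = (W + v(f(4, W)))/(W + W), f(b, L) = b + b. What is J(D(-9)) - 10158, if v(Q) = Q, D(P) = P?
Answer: -182879/18 ≈ -10160.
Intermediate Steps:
f(b, L) = 2*b
J(W) = -2 + (8 + W)/(2*W) (J(W) = -2 + (W + 2*4)/(W + W) = -2 + (W + 8)/((2*W)) = -2 + (8 + W)*(1/(2*W)) = -2 + (8 + W)/(2*W))
J(D(-9)) - 10158 = (-3/2 + 4/(-9)) - 10158 = (-3/2 + 4*(-⅑)) - 10158 = (-3/2 - 4/9) - 10158 = -35/18 - 10158 = -182879/18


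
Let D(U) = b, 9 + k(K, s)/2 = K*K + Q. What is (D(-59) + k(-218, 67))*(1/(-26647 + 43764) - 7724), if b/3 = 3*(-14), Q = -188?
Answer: -12497708239296/17117 ≈ -7.3013e+8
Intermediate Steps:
b = -126 (b = 3*(3*(-14)) = 3*(-42) = -126)
k(K, s) = -394 + 2*K² (k(K, s) = -18 + 2*(K*K - 188) = -18 + 2*(K² - 188) = -18 + 2*(-188 + K²) = -18 + (-376 + 2*K²) = -394 + 2*K²)
D(U) = -126
(D(-59) + k(-218, 67))*(1/(-26647 + 43764) - 7724) = (-126 + (-394 + 2*(-218)²))*(1/(-26647 + 43764) - 7724) = (-126 + (-394 + 2*47524))*(1/17117 - 7724) = (-126 + (-394 + 95048))*(1/17117 - 7724) = (-126 + 94654)*(-132211707/17117) = 94528*(-132211707/17117) = -12497708239296/17117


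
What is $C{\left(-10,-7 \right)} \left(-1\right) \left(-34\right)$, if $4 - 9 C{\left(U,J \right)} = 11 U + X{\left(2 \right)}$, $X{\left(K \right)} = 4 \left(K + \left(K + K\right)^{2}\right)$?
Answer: $\frac{476}{3} \approx 158.67$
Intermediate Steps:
$X{\left(K \right)} = 4 K + 16 K^{2}$ ($X{\left(K \right)} = 4 \left(K + \left(2 K\right)^{2}\right) = 4 \left(K + 4 K^{2}\right) = 4 K + 16 K^{2}$)
$C{\left(U,J \right)} = - \frac{68}{9} - \frac{11 U}{9}$ ($C{\left(U,J \right)} = \frac{4}{9} - \frac{11 U + 4 \cdot 2 \left(1 + 4 \cdot 2\right)}{9} = \frac{4}{9} - \frac{11 U + 4 \cdot 2 \left(1 + 8\right)}{9} = \frac{4}{9} - \frac{11 U + 4 \cdot 2 \cdot 9}{9} = \frac{4}{9} - \frac{11 U + 72}{9} = \frac{4}{9} - \frac{72 + 11 U}{9} = \frac{4}{9} - \left(8 + \frac{11 U}{9}\right) = - \frac{68}{9} - \frac{11 U}{9}$)
$C{\left(-10,-7 \right)} \left(-1\right) \left(-34\right) = \left(- \frac{68}{9} - - \frac{110}{9}\right) \left(-1\right) \left(-34\right) = \left(- \frac{68}{9} + \frac{110}{9}\right) \left(-1\right) \left(-34\right) = \frac{14}{3} \left(-1\right) \left(-34\right) = \left(- \frac{14}{3}\right) \left(-34\right) = \frac{476}{3}$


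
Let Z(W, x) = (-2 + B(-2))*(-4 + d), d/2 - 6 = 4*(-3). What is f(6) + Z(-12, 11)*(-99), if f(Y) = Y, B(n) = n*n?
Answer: 3174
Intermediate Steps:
B(n) = n**2
d = -12 (d = 12 + 2*(4*(-3)) = 12 + 2*(-12) = 12 - 24 = -12)
Z(W, x) = -32 (Z(W, x) = (-2 + (-2)**2)*(-4 - 12) = (-2 + 4)*(-16) = 2*(-16) = -32)
f(6) + Z(-12, 11)*(-99) = 6 - 32*(-99) = 6 + 3168 = 3174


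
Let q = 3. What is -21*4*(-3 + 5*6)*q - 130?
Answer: -6934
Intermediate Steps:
-21*4*(-3 + 5*6)*q - 130 = -21*4*(-3 + 5*6)*3 - 130 = -21*4*(-3 + 30)*3 - 130 = -21*4*27*3 - 130 = -2268*3 - 130 = -21*324 - 130 = -6804 - 130 = -6934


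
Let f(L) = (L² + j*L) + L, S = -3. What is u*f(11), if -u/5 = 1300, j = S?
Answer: -643500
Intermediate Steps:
j = -3
u = -6500 (u = -5*1300 = -6500)
f(L) = L² - 2*L (f(L) = (L² - 3*L) + L = L² - 2*L)
u*f(11) = -71500*(-2 + 11) = -71500*9 = -6500*99 = -643500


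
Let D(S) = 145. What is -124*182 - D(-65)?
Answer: -22713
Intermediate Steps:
-124*182 - D(-65) = -124*182 - 1*145 = -22568 - 145 = -22713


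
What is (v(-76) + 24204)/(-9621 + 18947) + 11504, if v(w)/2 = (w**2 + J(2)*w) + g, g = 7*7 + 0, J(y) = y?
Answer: 53660927/4663 ≈ 11508.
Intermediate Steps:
g = 49 (g = 49 + 0 = 49)
v(w) = 98 + 2*w**2 + 4*w (v(w) = 2*((w**2 + 2*w) + 49) = 2*(49 + w**2 + 2*w) = 98 + 2*w**2 + 4*w)
(v(-76) + 24204)/(-9621 + 18947) + 11504 = ((98 + 2*(-76)**2 + 4*(-76)) + 24204)/(-9621 + 18947) + 11504 = ((98 + 2*5776 - 304) + 24204)/9326 + 11504 = ((98 + 11552 - 304) + 24204)*(1/9326) + 11504 = (11346 + 24204)*(1/9326) + 11504 = 35550*(1/9326) + 11504 = 17775/4663 + 11504 = 53660927/4663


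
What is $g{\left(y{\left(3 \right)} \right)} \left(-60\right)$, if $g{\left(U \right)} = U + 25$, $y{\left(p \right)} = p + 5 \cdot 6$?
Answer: $-3480$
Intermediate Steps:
$y{\left(p \right)} = 30 + p$ ($y{\left(p \right)} = p + 30 = 30 + p$)
$g{\left(U \right)} = 25 + U$
$g{\left(y{\left(3 \right)} \right)} \left(-60\right) = \left(25 + \left(30 + 3\right)\right) \left(-60\right) = \left(25 + 33\right) \left(-60\right) = 58 \left(-60\right) = -3480$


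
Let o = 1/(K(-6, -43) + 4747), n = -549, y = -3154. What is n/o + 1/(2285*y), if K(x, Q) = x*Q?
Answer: -19802695963051/7206890 ≈ -2.7477e+6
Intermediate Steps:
K(x, Q) = Q*x
o = 1/5005 (o = 1/(-43*(-6) + 4747) = 1/(258 + 4747) = 1/5005 ≈ 0.00019980)
n/o + 1/(2285*y) = -549/1/5005 + 1/(2285*(-3154)) = -549*5005 + (1/2285)*(-1/3154) = -2747745 - 1/7206890 = -19802695963051/7206890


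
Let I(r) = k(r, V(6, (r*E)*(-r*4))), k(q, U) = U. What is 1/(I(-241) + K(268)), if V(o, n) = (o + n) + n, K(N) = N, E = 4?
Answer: -1/1858318 ≈ -5.3812e-7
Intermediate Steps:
V(o, n) = o + 2*n (V(o, n) = (n + o) + n = o + 2*n)
I(r) = 6 - 32*r² (I(r) = 6 + 2*((r*4)*(-r*4)) = 6 + 2*((4*r)*(-4*r)) = 6 + 2*(-16*r²) = 6 - 32*r²)
1/(I(-241) + K(268)) = 1/((6 - 32*(-241)²) + 268) = 1/((6 - 32*58081) + 268) = 1/((6 - 1858592) + 268) = 1/(-1858586 + 268) = 1/(-1858318) = -1/1858318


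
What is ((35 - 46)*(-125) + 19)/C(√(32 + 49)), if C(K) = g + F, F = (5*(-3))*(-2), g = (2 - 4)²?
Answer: 41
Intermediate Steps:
g = 4 (g = (-2)² = 4)
F = 30 (F = -15*(-2) = 30)
C(K) = 34 (C(K) = 4 + 30 = 34)
((35 - 46)*(-125) + 19)/C(√(32 + 49)) = ((35 - 46)*(-125) + 19)/34 = (-11*(-125) + 19)*(1/34) = (1375 + 19)*(1/34) = 1394*(1/34) = 41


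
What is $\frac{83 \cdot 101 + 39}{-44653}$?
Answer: $- \frac{8422}{44653} \approx -0.18861$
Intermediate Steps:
$\frac{83 \cdot 101 + 39}{-44653} = \left(8383 + 39\right) \left(- \frac{1}{44653}\right) = 8422 \left(- \frac{1}{44653}\right) = - \frac{8422}{44653}$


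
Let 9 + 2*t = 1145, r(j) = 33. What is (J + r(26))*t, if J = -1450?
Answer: -804856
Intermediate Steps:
t = 568 (t = -9/2 + (½)*1145 = -9/2 + 1145/2 = 568)
(J + r(26))*t = (-1450 + 33)*568 = -1417*568 = -804856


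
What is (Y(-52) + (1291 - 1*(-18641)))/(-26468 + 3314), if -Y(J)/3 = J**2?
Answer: -1970/3859 ≈ -0.51050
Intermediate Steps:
Y(J) = -3*J**2
(Y(-52) + (1291 - 1*(-18641)))/(-26468 + 3314) = (-3*(-52)**2 + (1291 - 1*(-18641)))/(-26468 + 3314) = (-3*2704 + (1291 + 18641))/(-23154) = (-8112 + 19932)*(-1/23154) = 11820*(-1/23154) = -1970/3859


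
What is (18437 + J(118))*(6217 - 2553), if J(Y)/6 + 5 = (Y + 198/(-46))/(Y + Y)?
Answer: 91534859576/1357 ≈ 6.7454e+7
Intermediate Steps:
J(Y) = -30 + 3*(-99/23 + Y)/Y (J(Y) = -30 + 6*((Y + 198/(-46))/(Y + Y)) = -30 + 6*((Y + 198*(-1/46))/((2*Y))) = -30 + 6*((Y - 99/23)*(1/(2*Y))) = -30 + 6*((-99/23 + Y)*(1/(2*Y))) = -30 + 6*((-99/23 + Y)/(2*Y)) = -30 + 3*(-99/23 + Y)/Y)
(18437 + J(118))*(6217 - 2553) = (18437 + (-27 - 297/23/118))*(6217 - 2553) = (18437 + (-27 - 297/23*1/118))*3664 = (18437 + (-27 - 297/2714))*3664 = (18437 - 73575/2714)*3664 = (49964443/2714)*3664 = 91534859576/1357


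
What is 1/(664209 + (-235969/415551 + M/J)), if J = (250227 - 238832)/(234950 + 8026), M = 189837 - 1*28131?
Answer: 4735203645/19472442330272906 ≈ 2.4317e-7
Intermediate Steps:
M = 161706 (M = 189837 - 28131 = 161706)
J = 11395/242976 ≈ 0.046898
1/(664209 + (-235969/415551 + M/J)) = 1/(664209 + (-235969/415551 + 161706/(11395/242976))) = 1/(664209 + (-235969*1/415551 + 161706*(242976/11395))) = 1/(664209 + (-235969/415551 + 39290677056/11395)) = 1/(664209 + 16327277452431101/4735203645) = 1/(19472442330272906/4735203645) = 4735203645/19472442330272906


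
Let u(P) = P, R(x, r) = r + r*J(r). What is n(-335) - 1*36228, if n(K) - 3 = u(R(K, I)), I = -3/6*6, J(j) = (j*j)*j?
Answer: -36147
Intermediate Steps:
J(j) = j³ (J(j) = j²*j = j³)
I = -3 (I = -3*⅙*6 = -½*6 = -3)
R(x, r) = r + r⁴ (R(x, r) = r + r*r³ = r + r⁴)
n(K) = 81 (n(K) = 3 + (-3 + (-3)⁴) = 3 + (-3 + 81) = 3 + 78 = 81)
n(-335) - 1*36228 = 81 - 1*36228 = 81 - 36228 = -36147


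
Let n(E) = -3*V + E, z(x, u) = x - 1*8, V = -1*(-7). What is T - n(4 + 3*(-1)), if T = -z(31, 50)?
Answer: -3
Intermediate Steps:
V = 7
z(x, u) = -8 + x (z(x, u) = x - 8 = -8 + x)
T = -23 (T = -(-8 + 31) = -1*23 = -23)
n(E) = -21 + E (n(E) = -3*7 + E = -21 + E)
T - n(4 + 3*(-1)) = -23 - (-21 + (4 + 3*(-1))) = -23 - (-21 + (4 - 3)) = -23 - (-21 + 1) = -23 - 1*(-20) = -23 + 20 = -3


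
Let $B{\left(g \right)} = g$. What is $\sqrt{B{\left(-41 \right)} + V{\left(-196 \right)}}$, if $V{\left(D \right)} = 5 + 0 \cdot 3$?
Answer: $6 i \approx 6.0 i$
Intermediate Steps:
$V{\left(D \right)} = 5$ ($V{\left(D \right)} = 5 + 0 = 5$)
$\sqrt{B{\left(-41 \right)} + V{\left(-196 \right)}} = \sqrt{-41 + 5} = \sqrt{-36} = 6 i$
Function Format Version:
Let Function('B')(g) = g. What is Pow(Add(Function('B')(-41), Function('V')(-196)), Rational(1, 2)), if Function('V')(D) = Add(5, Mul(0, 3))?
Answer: Mul(6, I) ≈ Mul(6.0000, I)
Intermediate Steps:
Function('V')(D) = 5 (Function('V')(D) = Add(5, 0) = 5)
Pow(Add(Function('B')(-41), Function('V')(-196)), Rational(1, 2)) = Pow(Add(-41, 5), Rational(1, 2)) = Pow(-36, Rational(1, 2)) = Mul(6, I)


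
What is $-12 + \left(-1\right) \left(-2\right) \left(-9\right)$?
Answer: $-30$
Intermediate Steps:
$-12 + \left(-1\right) \left(-2\right) \left(-9\right) = -12 + 2 \left(-9\right) = -12 - 18 = -30$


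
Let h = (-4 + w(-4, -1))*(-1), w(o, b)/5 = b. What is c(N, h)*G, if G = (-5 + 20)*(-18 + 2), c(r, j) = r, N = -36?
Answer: 8640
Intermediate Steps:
w(o, b) = 5*b
h = 9 (h = (-4 + 5*(-1))*(-1) = (-4 - 5)*(-1) = -9*(-1) = 9)
G = -240 (G = 15*(-16) = -240)
c(N, h)*G = -36*(-240) = 8640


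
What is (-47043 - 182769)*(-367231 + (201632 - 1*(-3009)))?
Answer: 37365133080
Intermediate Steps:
(-47043 - 182769)*(-367231 + (201632 - 1*(-3009))) = -229812*(-367231 + (201632 + 3009)) = -229812*(-367231 + 204641) = -229812*(-162590) = 37365133080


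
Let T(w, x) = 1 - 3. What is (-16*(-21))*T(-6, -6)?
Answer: -672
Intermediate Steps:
T(w, x) = -2
(-16*(-21))*T(-6, -6) = -16*(-21)*(-2) = 336*(-2) = -672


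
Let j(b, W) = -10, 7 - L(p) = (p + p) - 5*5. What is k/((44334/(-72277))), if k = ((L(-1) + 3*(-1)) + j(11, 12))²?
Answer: -3541573/4926 ≈ -718.96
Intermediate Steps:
L(p) = 32 - 2*p (L(p) = 7 - ((p + p) - 5*5) = 7 - (2*p - 25) = 7 - (-25 + 2*p) = 7 + (25 - 2*p) = 32 - 2*p)
k = 441 (k = (((32 - 2*(-1)) + 3*(-1)) - 10)² = (((32 + 2) - 3) - 10)² = ((34 - 3) - 10)² = (31 - 10)² = 21² = 441)
k/((44334/(-72277))) = 441/((44334/(-72277))) = 441/((44334*(-1/72277))) = 441/(-44334/72277) = 441*(-72277/44334) = -3541573/4926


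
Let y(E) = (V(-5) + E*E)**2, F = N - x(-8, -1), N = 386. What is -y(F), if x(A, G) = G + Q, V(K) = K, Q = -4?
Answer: -23371071376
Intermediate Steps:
x(A, G) = -4 + G (x(A, G) = G - 4 = -4 + G)
F = 391 (F = 386 - (-4 - 1) = 386 - 1*(-5) = 386 + 5 = 391)
y(E) = (-5 + E**2)**2 (y(E) = (-5 + E*E)**2 = (-5 + E**2)**2)
-y(F) = -(-5 + 391**2)**2 = -(-5 + 152881)**2 = -1*152876**2 = -1*23371071376 = -23371071376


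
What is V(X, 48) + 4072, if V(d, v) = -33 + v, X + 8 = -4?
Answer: 4087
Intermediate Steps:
X = -12 (X = -8 - 4 = -12)
V(X, 48) + 4072 = (-33 + 48) + 4072 = 15 + 4072 = 4087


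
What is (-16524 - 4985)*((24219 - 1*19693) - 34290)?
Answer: 640193876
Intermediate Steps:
(-16524 - 4985)*((24219 - 1*19693) - 34290) = -21509*((24219 - 19693) - 34290) = -21509*(4526 - 34290) = -21509*(-29764) = 640193876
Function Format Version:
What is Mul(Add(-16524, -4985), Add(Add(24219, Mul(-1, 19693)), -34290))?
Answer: 640193876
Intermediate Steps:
Mul(Add(-16524, -4985), Add(Add(24219, Mul(-1, 19693)), -34290)) = Mul(-21509, Add(Add(24219, -19693), -34290)) = Mul(-21509, Add(4526, -34290)) = Mul(-21509, -29764) = 640193876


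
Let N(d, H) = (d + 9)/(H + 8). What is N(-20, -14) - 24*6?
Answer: -853/6 ≈ -142.17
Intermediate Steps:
N(d, H) = (9 + d)/(8 + H)
N(-20, -14) - 24*6 = (9 - 20)/(8 - 14) - 24*6 = -11/(-6) - 1*144 = -⅙*(-11) - 144 = 11/6 - 144 = -853/6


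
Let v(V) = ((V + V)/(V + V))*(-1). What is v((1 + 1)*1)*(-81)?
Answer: 81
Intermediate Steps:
v(V) = -1 (v(V) = ((2*V)/((2*V)))*(-1) = ((2*V)*(1/(2*V)))*(-1) = 1*(-1) = -1)
v((1 + 1)*1)*(-81) = -1*(-81) = 81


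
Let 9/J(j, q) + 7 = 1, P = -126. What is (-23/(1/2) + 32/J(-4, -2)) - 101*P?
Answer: 37976/3 ≈ 12659.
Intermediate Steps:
J(j, q) = -3/2 (J(j, q) = 9/(-7 + 1) = 9/(-6) = 9*(-1/6) = -3/2)
(-23/(1/2) + 32/J(-4, -2)) - 101*P = (-23/(1/2) + 32/(-3/2)) - 101*(-126) = (-23/1/2 + 32*(-2/3)) + 12726 = (-23*2 - 64/3) + 12726 = (-46 - 64/3) + 12726 = -202/3 + 12726 = 37976/3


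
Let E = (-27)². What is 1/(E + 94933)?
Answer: 1/95662 ≈ 1.0453e-5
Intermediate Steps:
E = 729
1/(E + 94933) = 1/(729 + 94933) = 1/95662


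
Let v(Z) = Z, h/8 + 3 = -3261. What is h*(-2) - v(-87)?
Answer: 52311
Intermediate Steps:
h = -26112 (h = -24 + 8*(-3261) = -24 - 26088 = -26112)
h*(-2) - v(-87) = -26112*(-2) - 1*(-87) = 52224 + 87 = 52311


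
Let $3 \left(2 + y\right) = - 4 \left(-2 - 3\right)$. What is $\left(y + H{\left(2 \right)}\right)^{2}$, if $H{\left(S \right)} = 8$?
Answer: $\frac{1444}{9} \approx 160.44$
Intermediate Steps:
$y = \frac{14}{3}$ ($y = -2 + \frac{\left(-4\right) \left(-2 - 3\right)}{3} = -2 + \frac{\left(-4\right) \left(-5\right)}{3} = -2 + \frac{1}{3} \cdot 20 = -2 + \frac{20}{3} = \frac{14}{3} \approx 4.6667$)
$\left(y + H{\left(2 \right)}\right)^{2} = \left(\frac{14}{3} + 8\right)^{2} = \left(\frac{38}{3}\right)^{2} = \frac{1444}{9}$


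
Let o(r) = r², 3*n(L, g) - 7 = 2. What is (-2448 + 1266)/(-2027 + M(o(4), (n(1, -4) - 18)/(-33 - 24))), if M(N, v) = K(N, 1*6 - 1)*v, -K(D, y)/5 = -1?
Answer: 11229/19244 ≈ 0.58351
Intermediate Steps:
K(D, y) = 5 (K(D, y) = -5*(-1) = 5)
n(L, g) = 3 (n(L, g) = 7/3 + (⅓)*2 = 7/3 + ⅔ = 3)
M(N, v) = 5*v
(-2448 + 1266)/(-2027 + M(o(4), (n(1, -4) - 18)/(-33 - 24))) = (-2448 + 1266)/(-2027 + 5*((3 - 18)/(-33 - 24))) = -1182/(-2027 + 5*(-15/(-57))) = -1182/(-2027 + 5*(-15*(-1/57))) = -1182/(-2027 + 5*(5/19)) = -1182/(-2027 + 25/19) = -1182/(-38488/19) = -1182*(-19/38488) = 11229/19244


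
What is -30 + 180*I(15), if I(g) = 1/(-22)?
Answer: -420/11 ≈ -38.182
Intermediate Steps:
I(g) = -1/22
-30 + 180*I(15) = -30 + 180*(-1/22) = -30 - 90/11 = -420/11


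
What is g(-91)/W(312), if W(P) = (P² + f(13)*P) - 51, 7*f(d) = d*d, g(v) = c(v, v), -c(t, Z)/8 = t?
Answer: 5096/733779 ≈ 0.0069449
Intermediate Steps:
c(t, Z) = -8*t
g(v) = -8*v
f(d) = d²/7 (f(d) = (d*d)/7 = d²/7)
W(P) = -51 + P² + 169*P/7 (W(P) = (P² + ((⅐)*13²)*P) - 51 = (P² + ((⅐)*169)*P) - 51 = (P² + 169*P/7) - 51 = -51 + P² + 169*P/7)
g(-91)/W(312) = (-8*(-91))/(-51 + 312² + (169/7)*312) = 728/(-51 + 97344 + 52728/7) = 728/(733779/7) = 728*(7/733779) = 5096/733779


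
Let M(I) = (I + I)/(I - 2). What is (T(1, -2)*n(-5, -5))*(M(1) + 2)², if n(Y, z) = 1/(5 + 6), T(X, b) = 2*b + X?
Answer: 0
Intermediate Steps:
T(X, b) = X + 2*b
M(I) = 2*I/(-2 + I) (M(I) = (2*I)/(-2 + I) = 2*I/(-2 + I))
n(Y, z) = 1/11
(T(1, -2)*n(-5, -5))*(M(1) + 2)² = ((1 + 2*(-2))*(1/11))*(2*1/(-2 + 1) + 2)² = ((1 - 4)*(1/11))*(2*1/(-1) + 2)² = (-3*1/11)*(2*1*(-1) + 2)² = -3*(-2 + 2)²/11 = -3/11*0² = -3/11*0 = 0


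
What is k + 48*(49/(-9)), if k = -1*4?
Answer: -796/3 ≈ -265.33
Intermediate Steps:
k = -4
k + 48*(49/(-9)) = -4 + 48*(49/(-9)) = -4 + 48*(49*(-1/9)) = -4 + 48*(-49/9) = -4 - 784/3 = -796/3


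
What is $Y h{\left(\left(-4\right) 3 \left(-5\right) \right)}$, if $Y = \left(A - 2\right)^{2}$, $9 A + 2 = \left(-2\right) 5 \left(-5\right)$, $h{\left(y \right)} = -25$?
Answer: $- \frac{2500}{9} \approx -277.78$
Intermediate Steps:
$A = \frac{16}{3}$ ($A = - \frac{2}{9} + \frac{\left(-2\right) 5 \left(-5\right)}{9} = - \frac{2}{9} + \frac{\left(-10\right) \left(-5\right)}{9} = - \frac{2}{9} + \frac{1}{9} \cdot 50 = - \frac{2}{9} + \frac{50}{9} = \frac{16}{3} \approx 5.3333$)
$Y = \frac{100}{9}$ ($Y = \left(\frac{16}{3} - 2\right)^{2} = \left(\frac{10}{3}\right)^{2} = \frac{100}{9} \approx 11.111$)
$Y h{\left(\left(-4\right) 3 \left(-5\right) \right)} = \frac{100}{9} \left(-25\right) = - \frac{2500}{9}$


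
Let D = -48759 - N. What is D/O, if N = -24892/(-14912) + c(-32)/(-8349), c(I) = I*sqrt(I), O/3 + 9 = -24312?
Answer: 181779775/272006064 + 128*I*sqrt(2)/609168087 ≈ 0.66829 + 2.9716e-7*I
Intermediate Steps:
O = -72963 (O = -27 + 3*(-24312) = -27 - 72936 = -72963)
c(I) = I**(3/2)
N = 6223/3728 + 128*I*sqrt(2)/8349 (N = -24892/(-14912) + (-32)**(3/2)/(-8349) = -24892*(-1/14912) - 128*I*sqrt(2)*(-1/8349) = 6223/3728 + 128*I*sqrt(2)/8349 ≈ 1.6693 + 0.021682*I)
D = -181779775/3728 - 128*I*sqrt(2)/8349 (D = -48759 - (6223/3728 + 128*I*sqrt(2)/8349) = -48759 + (-6223/3728 - 128*I*sqrt(2)/8349) = -181779775/3728 - 128*I*sqrt(2)/8349 ≈ -48761.0 - 0.021682*I)
D/O = (-181779775/3728 - 128*I*sqrt(2)/8349)/(-72963) = (-181779775/3728 - 128*I*sqrt(2)/8349)*(-1/72963) = 181779775/272006064 + 128*I*sqrt(2)/609168087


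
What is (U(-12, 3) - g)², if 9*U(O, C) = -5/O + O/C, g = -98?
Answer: 111112681/11664 ≈ 9526.1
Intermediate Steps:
U(O, C) = -5/(9*O) + O/(9*C) (U(O, C) = (-5/O + O/C)/9 = -5/(9*O) + O/(9*C))
(U(-12, 3) - g)² = ((-5/9/(-12) + (⅑)*(-12)/3) - 1*(-98))² = ((-5/9*(-1/12) + (⅑)*(-12)*(⅓)) + 98)² = ((5/108 - 4/9) + 98)² = (-43/108 + 98)² = (10541/108)² = 111112681/11664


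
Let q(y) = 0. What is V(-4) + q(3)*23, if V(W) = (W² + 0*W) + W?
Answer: 12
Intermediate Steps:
V(W) = W + W² (V(W) = (W² + 0) + W = W² + W = W + W²)
V(-4) + q(3)*23 = -4*(1 - 4) + 0*23 = -4*(-3) + 0 = 12 + 0 = 12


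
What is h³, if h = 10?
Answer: 1000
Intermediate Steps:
h³ = 10³ = 1000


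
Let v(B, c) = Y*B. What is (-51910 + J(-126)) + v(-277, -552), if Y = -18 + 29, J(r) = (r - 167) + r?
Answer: -55376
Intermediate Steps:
J(r) = -167 + 2*r (J(r) = (-167 + r) + r = -167 + 2*r)
Y = 11
v(B, c) = 11*B
(-51910 + J(-126)) + v(-277, -552) = (-51910 + (-167 + 2*(-126))) + 11*(-277) = (-51910 + (-167 - 252)) - 3047 = (-51910 - 419) - 3047 = -52329 - 3047 = -55376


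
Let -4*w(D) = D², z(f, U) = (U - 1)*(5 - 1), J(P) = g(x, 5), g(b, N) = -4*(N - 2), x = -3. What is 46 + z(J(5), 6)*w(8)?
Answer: -274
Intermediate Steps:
g(b, N) = 8 - 4*N (g(b, N) = -4*(-2 + N) = 8 - 4*N)
J(P) = -12 (J(P) = 8 - 4*5 = 8 - 20 = -12)
z(f, U) = -4 + 4*U (z(f, U) = (-1 + U)*4 = -4 + 4*U)
w(D) = -D²/4
46 + z(J(5), 6)*w(8) = 46 + (-4 + 4*6)*(-¼*8²) = 46 + (-4 + 24)*(-¼*64) = 46 + 20*(-16) = 46 - 320 = -274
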